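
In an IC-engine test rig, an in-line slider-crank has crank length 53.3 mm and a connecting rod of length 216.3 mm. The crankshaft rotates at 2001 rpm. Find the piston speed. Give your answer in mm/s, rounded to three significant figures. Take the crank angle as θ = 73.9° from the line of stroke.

11500

ω = 2π·2001/60 = 209.5 rad/s
For an in-line slider-crank, x = r cosθ + √(L² − r² sin²θ), so v = −rω sinθ·[1 + r cosθ/√(L² − r² sin²θ)].
With r = 0.0533 m, L = 0.2163 m, θ = 73.9°: √(L² − r² sin²θ) = 0.21015 m.
v = −0.0533·209.5·0.96078·[1 + 0.0533·0.27731/0.21015] = -11.485 m/s.
|v| = 11.485 m/s = 11485 mm/s.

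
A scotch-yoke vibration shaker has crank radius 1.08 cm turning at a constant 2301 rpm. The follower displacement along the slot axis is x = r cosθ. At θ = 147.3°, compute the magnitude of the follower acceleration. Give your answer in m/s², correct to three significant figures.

ω = 241 rad/s (from 2301 rpm).
x = r cosθ ⇒ ẍ = −rω² cosθ (ω constant).
|a| = rω²|cosθ| = 0.0108·(241)²·|cos 147.3°| = 527.68 m/s².

528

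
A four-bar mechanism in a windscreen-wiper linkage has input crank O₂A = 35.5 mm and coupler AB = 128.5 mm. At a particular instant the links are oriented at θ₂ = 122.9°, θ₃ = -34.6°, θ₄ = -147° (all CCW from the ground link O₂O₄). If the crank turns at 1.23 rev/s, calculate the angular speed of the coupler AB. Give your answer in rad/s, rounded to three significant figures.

ω₂ = 7.728 rad/s (from 1.23 rev/s).
Differentiating the loop-closure r₂e^{iθ₂}+r₃e^{iθ₃}=r₁+r₄e^{iθ₄} gives r₂ω₂e^{iθ₂}+r₃ω₃e^{iθ₃}=r₄ω₄e^{iθ₄}.
Eliminating the other unknown: ω₃ = r₂ω₂ sin(θ₄−θ₂) / [r₃ sin(θ₃−θ₄)].
Numerator sine = +1.00000; denominator sine = +0.92455.
Result = 0.0355·7.728·(+1.00000) / (0.1285·(+0.92455)) = +2.3093 rad/s; magnitude 2.3093 rad/s.

2.31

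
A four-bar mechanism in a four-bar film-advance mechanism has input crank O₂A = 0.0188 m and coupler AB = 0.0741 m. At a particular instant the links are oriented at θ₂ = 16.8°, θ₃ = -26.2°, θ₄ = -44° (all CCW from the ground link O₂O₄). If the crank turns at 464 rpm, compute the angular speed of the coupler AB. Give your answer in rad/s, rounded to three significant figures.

ω₂ = 48.59 rad/s (from 464 rpm).
Differentiating the loop-closure r₂e^{iθ₂}+r₃e^{iθ₃}=r₁+r₄e^{iθ₄} gives r₂ω₂e^{iθ₂}+r₃ω₃e^{iθ₃}=r₄ω₄e^{iθ₄}.
Eliminating the other unknown: ω₃ = r₂ω₂ sin(θ₄−θ₂) / [r₃ sin(θ₃−θ₄)].
Numerator sine = -0.87292; denominator sine = +0.30570.
Result = 0.0188·48.59·(-0.87292) / (0.0741·(+0.30570)) = -35.202 rad/s; magnitude 35.202 rad/s.

35.2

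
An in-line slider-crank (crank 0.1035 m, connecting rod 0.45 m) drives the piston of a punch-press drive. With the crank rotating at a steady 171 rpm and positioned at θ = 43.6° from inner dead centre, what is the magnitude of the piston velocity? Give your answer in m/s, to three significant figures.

1.49

ω = 2π·171/60 = 17.91 rad/s
For an in-line slider-crank, x = r cosθ + √(L² − r² sin²θ), so v = −rω sinθ·[1 + r cosθ/√(L² − r² sin²θ)].
With r = 0.1035 m, L = 0.45 m, θ = 43.6°: √(L² − r² sin²θ) = 0.4443 m.
v = −0.1035·17.91·0.68962·[1 + 0.1035·0.72417/0.4443] = -1.4937 m/s.
|v| = 1.4937 m/s.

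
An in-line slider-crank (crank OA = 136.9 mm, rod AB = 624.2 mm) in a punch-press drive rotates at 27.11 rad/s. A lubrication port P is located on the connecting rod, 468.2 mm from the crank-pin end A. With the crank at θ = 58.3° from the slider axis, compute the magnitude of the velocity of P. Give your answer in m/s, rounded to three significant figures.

ω = 27.11 rad/s.  Crank-pin speed |V_A| = rω = 3.7114 m/s, perpendicular to OA.
Rod angle: sinφ = −(r/L) sinθ ⇒ φ = -10.754°; ω_rod = −rω cosθ/√(L²−r²sin²θ) = -3.1802 rad/s.
V_P = V_A + ω_rod × AP, with AP = 0.4682 m along the rod.
Components: V_Px = −rω sinθ − a·ω_rod·sinφ = -3.4355 m/s;  V_Py = rω cosθ + a·ω_rod·cosφ = +0.4874 m/s.
|V_P| = √(V_Px² + V_Py²) = 3.4699 m/s.

3.47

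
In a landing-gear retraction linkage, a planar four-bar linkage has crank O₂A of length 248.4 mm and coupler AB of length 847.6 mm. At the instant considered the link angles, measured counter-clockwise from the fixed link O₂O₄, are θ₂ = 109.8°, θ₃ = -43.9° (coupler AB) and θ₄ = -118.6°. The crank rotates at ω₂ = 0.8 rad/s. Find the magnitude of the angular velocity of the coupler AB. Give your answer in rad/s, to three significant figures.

0.182

ω₂ = 0.8 rad/s
Differentiating the loop-closure r₂e^{iθ₂}+r₃e^{iθ₃}=r₁+r₄e^{iθ₄} gives r₂ω₂e^{iθ₂}+r₃ω₃e^{iθ₃}=r₄ω₄e^{iθ₄}.
Eliminating the other unknown: ω₃ = r₂ω₂ sin(θ₄−θ₂) / [r₃ sin(θ₃−θ₄)].
Numerator sine = +0.74780; denominator sine = +0.96456.
Result = 0.2484·0.8·(+0.74780) / (0.8476·(+0.96456)) = +0.18176 rad/s; magnitude 0.18176 rad/s.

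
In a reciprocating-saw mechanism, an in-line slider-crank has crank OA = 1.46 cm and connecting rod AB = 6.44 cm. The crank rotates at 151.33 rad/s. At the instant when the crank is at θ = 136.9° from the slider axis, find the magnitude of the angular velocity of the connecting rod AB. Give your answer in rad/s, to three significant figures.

25.4

ω = 151.3 rad/s
The rod makes angle φ with the slider axis where L sinφ = r sinθ; differentiating, L cosφ·φ̇ = r ω cosθ.
L cosφ = √(L² − r² sin²θ) = 0.063623 m.
|ω_rod| = r ω |cosθ| / √(L² − r² sin²θ) = 0.0146·151.3·0.73016/0.063623 = 25.356 rad/s.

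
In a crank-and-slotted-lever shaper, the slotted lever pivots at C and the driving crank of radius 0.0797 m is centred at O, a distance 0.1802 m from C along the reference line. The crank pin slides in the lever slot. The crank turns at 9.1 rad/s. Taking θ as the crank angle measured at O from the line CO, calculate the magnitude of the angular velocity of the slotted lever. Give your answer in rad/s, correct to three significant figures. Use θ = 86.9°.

1.61

ω = 9.1 rad/s
Crank pin A relative to C: A = (d + r cosθ, r sinθ); lever angle φ = atan2(r sinθ, d + r cosθ).
Differentiating tanφ: φ̇ = rω(d cosθ + r)/(d² + r² + 2dr cosθ).
d² + r² + 2dr cosθ = |CA|² = 0.0403775 m²;  d cosθ + r = +0.089445 m.
|ω_lever| = |0.0797·9.1·+0.089445| / 0.0403775 = 1.6066 rad/s.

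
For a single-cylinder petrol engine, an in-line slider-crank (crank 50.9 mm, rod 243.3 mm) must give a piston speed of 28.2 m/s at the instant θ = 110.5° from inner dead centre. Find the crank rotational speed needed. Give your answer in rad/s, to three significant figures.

639

For an in-line slider-crank, |v_piston| = rω|sinθ|·[1 + r cosθ/√(L² − r² sin²θ)].
With r = 0.0509 m, L = 0.2433 m, θ = 110.5°: the bracketed kinematic factor |dx/dθ| = 0.044114 m.
ω = v/|dx/dθ| = 28.2/0.044114 = 639.25 rad/s.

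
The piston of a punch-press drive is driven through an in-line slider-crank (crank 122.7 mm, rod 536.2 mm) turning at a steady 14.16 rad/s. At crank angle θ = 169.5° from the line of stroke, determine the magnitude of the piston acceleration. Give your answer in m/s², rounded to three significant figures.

18.9

ω = 14.16 rad/s
x(θ) = r cosθ + √(L² − r² sin²θ); with ω constant, a = ω²·d²x/dθ².
d²x/dθ² = −r cosθ − r²(cos2θ)/√u − r⁴ sin²2θ/(4u^{3/2}),  u = L² − r² sin²θ = 0.28701 m².
Substituting r = 0.1227 m, L = 0.5362 m, θ = 169.5°: d²x/dθ² = +0.094362 m.
a = ω²·d²x/dθ² = (14.16)²·(+0.094362) = +18.92 m/s²;  |a| = 18.92 m/s².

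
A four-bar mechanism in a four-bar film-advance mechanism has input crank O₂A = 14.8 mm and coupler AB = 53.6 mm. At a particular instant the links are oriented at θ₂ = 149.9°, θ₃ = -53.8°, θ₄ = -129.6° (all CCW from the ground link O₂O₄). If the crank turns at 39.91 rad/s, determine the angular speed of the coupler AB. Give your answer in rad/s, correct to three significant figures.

11.2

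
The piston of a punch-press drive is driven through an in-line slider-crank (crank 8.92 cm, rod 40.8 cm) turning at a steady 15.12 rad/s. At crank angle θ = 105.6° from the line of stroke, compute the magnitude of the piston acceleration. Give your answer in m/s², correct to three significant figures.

ω = 15.12 rad/s
x(θ) = r cosθ + √(L² − r² sin²θ); with ω constant, a = ω²·d²x/dθ².
d²x/dθ² = −r cosθ − r²(cos2θ)/√u − r⁴ sin²2θ/(4u^{3/2}),  u = L² − r² sin²θ = 0.159083 m².
Substituting r = 0.0892 m, L = 0.408 m, θ = 105.6°: d²x/dθ² = +0.040984 m.
a = ω²·d²x/dθ² = (15.12)²·(+0.040984) = +9.3696 m/s²;  |a| = 9.3696 m/s².

9.37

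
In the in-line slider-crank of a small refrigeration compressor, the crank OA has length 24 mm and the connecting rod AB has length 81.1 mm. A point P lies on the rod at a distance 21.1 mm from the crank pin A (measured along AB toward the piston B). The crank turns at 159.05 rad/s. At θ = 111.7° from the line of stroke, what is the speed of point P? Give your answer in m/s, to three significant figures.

ω = 159.1 rad/s.  Crank-pin speed |V_A| = rω = 3.8172 m/s, perpendicular to OA.
Rod angle: sinφ = −(r/L) sinθ ⇒ φ = -15.960°; ω_rod = −rω cosθ/√(L²−r²sin²θ) = +18.101 rad/s.
V_P = V_A + ω_rod × AP, with AP = 0.0211 m along the rod.
Components: V_Px = −rω sinθ − a·ω_rod·sinφ = -3.4417 m/s;  V_Py = rω cosθ + a·ω_rod·cosφ = -1.0442 m/s.
|V_P| = √(V_Px² + V_Py²) = 3.5966 m/s.

3.60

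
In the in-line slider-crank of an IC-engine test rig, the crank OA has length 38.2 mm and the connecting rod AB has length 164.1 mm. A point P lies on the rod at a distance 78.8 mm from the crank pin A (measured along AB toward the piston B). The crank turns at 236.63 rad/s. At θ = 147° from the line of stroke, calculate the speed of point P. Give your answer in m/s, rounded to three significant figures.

ω = 236.6 rad/s.  Crank-pin speed |V_A| = rω = 9.0393 m/s, perpendicular to OA.
Rod angle: sinφ = −(r/L) sinθ ⇒ φ = -7.284°; ω_rod = −rω cosθ/√(L²−r²sin²θ) = +46.573 rad/s.
V_P = V_A + ω_rod × AP, with AP = 0.0788 m along the rod.
Components: V_Px = −rω sinθ − a·ω_rod·sinφ = -4.4578 m/s;  V_Py = rω cosθ + a·ω_rod·cosφ = -3.9406 m/s.
|V_P| = √(V_Px² + V_Py²) = 5.9499 m/s.

5.95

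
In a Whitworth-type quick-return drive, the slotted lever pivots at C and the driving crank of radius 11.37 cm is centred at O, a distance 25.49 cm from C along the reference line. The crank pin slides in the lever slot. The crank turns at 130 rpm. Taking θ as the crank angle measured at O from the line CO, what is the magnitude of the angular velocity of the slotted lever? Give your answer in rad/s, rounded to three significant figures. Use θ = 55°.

ω = 13.61 rad/s (from 130 rpm).
Crank pin A relative to C: A = (d + r cosθ, r sinθ); lever angle φ = atan2(r sinθ, d + r cosθ).
Differentiating tanφ: φ̇ = rω(d cosθ + r)/(d² + r² + 2dr cosθ).
d² + r² + 2dr cosθ = |CA|² = 0.111149 m²;  d cosθ + r = +0.2599 m.
|ω_lever| = |0.1137·13.61·+0.2599| / 0.111149 = 3.6194 rad/s.

3.62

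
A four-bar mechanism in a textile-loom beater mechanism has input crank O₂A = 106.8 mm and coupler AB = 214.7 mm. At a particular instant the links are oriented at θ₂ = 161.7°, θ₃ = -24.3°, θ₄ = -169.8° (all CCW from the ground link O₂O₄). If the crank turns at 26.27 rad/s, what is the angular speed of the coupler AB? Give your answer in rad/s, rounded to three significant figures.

ω₂ = 26.27 rad/s
Differentiating the loop-closure r₂e^{iθ₂}+r₃e^{iθ₃}=r₁+r₄e^{iθ₄} gives r₂ω₂e^{iθ₂}+r₃ω₃e^{iθ₃}=r₄ω₄e^{iθ₄}.
Eliminating the other unknown: ω₃ = r₂ω₂ sin(θ₄−θ₂) / [r₃ sin(θ₃−θ₄)].
Numerator sine = +0.47716; denominator sine = +0.56641.
Result = 0.1068·26.27·(+0.47716) / (0.2147·(+0.56641)) = +11.009 rad/s; magnitude 11.009 rad/s.

11.0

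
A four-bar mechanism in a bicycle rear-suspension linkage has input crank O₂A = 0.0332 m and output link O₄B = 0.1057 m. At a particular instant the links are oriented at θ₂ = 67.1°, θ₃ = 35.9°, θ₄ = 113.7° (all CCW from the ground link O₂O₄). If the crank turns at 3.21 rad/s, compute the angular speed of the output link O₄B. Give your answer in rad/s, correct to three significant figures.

ω₂ = 3.21 rad/s
Differentiating the loop-closure r₂e^{iθ₂}+r₃e^{iθ₃}=r₁+r₄e^{iθ₄} gives r₂ω₂e^{iθ₂}+r₃ω₃e^{iθ₃}=r₄ω₄e^{iθ₄}.
Eliminating the other unknown: ω₄ = r₂ω₂ sin(θ₂−θ₃) / [r₄ sin(θ₄−θ₃)].
Numerator sine = +0.51803; denominator sine = +0.97742.
Result = 0.0332·3.21·(+0.51803) / (0.1057·(+0.97742)) = +0.53437 rad/s; magnitude 0.53437 rad/s.

0.534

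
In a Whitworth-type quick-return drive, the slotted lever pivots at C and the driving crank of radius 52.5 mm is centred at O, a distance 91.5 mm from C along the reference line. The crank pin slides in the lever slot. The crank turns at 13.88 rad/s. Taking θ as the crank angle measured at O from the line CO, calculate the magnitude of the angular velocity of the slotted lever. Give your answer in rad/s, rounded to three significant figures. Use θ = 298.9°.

4.47

ω = 13.88 rad/s
Crank pin A relative to C: A = (d + r cosθ, r sinθ); lever angle φ = atan2(r sinθ, d + r cosθ).
Differentiating tanφ: φ̇ = rω(d cosθ + r)/(d² + r² + 2dr cosθ).
d² + r² + 2dr cosθ = |CA|² = 0.0157716 m²;  d cosθ + r = +0.09672 m.
|ω_lever| = |0.0525·13.88·+0.09672| / 0.0157716 = 4.4688 rad/s.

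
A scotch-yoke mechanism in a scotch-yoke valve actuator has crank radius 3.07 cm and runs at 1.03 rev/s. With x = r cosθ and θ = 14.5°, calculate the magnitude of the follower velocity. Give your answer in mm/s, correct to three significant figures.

49.7

ω = 6.472 rad/s (from 1.03 rev/s).
x = r cosθ ⇒ ẋ = −rω sinθ.
|v| = rω|sinθ| = 0.0307·6.472·|sin 14.5°| = 0.049746 m/s = 49.746 mm/s.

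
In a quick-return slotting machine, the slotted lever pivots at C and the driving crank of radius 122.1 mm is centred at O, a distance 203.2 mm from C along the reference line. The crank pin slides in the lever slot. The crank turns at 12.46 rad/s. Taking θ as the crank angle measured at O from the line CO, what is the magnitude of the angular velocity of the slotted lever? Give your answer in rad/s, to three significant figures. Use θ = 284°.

3.82

ω = 12.46 rad/s
Crank pin A relative to C: A = (d + r cosθ, r sinθ); lever angle φ = atan2(r sinθ, d + r cosθ).
Differentiating tanφ: φ̇ = rω(d cosθ + r)/(d² + r² + 2dr cosθ).
d² + r² + 2dr cosθ = |CA|² = 0.0682032 m²;  d cosθ + r = +0.17126 m.
|ω_lever| = |0.1221·12.46·+0.17126| / 0.0682032 = 3.8202 rad/s.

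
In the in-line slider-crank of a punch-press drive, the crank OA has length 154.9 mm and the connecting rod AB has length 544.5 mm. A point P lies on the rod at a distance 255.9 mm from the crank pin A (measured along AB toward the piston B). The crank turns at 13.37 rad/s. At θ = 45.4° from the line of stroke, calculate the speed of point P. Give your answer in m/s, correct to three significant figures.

1.79

ω = 13.37 rad/s.  Crank-pin speed |V_A| = rω = 2.071 m/s, perpendicular to OA.
Rod angle: sinφ = −(r/L) sinθ ⇒ φ = -11.687°; ω_rod = −rω cosθ/√(L²−r²sin²θ) = -2.7272 rad/s.
V_P = V_A + ω_rod × AP, with AP = 0.2559 m along the rod.
Components: V_Px = −rω sinθ − a·ω_rod·sinφ = -1.616 m/s;  V_Py = rω cosθ + a·ω_rod·cosφ = +0.77075 m/s.
|V_P| = √(V_Px² + V_Py²) = 1.7904 m/s.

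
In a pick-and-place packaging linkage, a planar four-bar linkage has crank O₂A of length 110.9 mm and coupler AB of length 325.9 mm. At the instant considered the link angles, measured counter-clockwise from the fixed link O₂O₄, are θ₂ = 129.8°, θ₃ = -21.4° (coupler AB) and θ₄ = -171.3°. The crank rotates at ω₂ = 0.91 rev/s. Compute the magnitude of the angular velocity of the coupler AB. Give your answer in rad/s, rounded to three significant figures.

3.32

ω₂ = 5.718 rad/s (from 0.91 rev/s).
Differentiating the loop-closure r₂e^{iθ₂}+r₃e^{iθ₃}=r₁+r₄e^{iθ₄} gives r₂ω₂e^{iθ₂}+r₃ω₃e^{iθ₃}=r₄ω₄e^{iθ₄}.
Eliminating the other unknown: ω₃ = r₂ω₂ sin(θ₄−θ₂) / [r₃ sin(θ₃−θ₄)].
Numerator sine = +0.85627; denominator sine = +0.50151.
Result = 0.1109·5.718·(+0.85627) / (0.3259·(+0.50151)) = +3.322 rad/s; magnitude 3.322 rad/s.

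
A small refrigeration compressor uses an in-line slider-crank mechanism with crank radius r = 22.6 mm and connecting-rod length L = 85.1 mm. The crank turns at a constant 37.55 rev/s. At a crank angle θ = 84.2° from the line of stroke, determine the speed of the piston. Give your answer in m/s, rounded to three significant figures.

5.45

ω = 2π·37.5 = 235.9 rad/s
For an in-line slider-crank, x = r cosθ + √(L² − r² sin²θ), so v = −rω sinθ·[1 + r cosθ/√(L² − r² sin²θ)].
With r = 0.0226 m, L = 0.0851 m, θ = 84.2°: √(L² − r² sin²θ) = 0.082076 m.
v = −0.0226·235.9·0.99488·[1 + 0.0226·0.10106/0.082076] = -5.4524 m/s.
|v| = 5.4524 m/s.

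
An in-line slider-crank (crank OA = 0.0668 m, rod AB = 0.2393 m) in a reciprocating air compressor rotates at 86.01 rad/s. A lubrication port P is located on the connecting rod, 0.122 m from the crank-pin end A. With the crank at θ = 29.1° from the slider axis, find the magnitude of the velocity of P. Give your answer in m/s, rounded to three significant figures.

ω = 86.01 rad/s.  Crank-pin speed |V_A| = rω = 5.7455 m/s, perpendicular to OA.
Rod angle: sinφ = −(r/L) sinθ ⇒ φ = -7.803°; ω_rod = −rω cosθ/√(L²−r²sin²θ) = -21.175 rad/s.
V_P = V_A + ω_rod × AP, with AP = 0.122 m along the rod.
Components: V_Px = −rω sinθ − a·ω_rod·sinφ = -3.1449 m/s;  V_Py = rω cosθ + a·ω_rod·cosφ = +2.4608 m/s.
|V_P| = √(V_Px² + V_Py²) = 3.9933 m/s.

3.99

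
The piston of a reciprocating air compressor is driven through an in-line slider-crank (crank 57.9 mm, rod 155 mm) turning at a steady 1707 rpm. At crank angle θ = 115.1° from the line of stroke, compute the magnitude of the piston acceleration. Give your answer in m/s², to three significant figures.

ω = 2π·1707/60 = 178.8 rad/s
x(θ) = r cosθ + √(L² − r² sin²θ); with ω constant, a = ω²·d²x/dθ².
d²x/dθ² = −r cosθ − r²(cos2θ)/√u − r⁴ sin²2θ/(4u^{3/2}),  u = L² − r² sin²θ = 0.0212758 m².
Substituting r = 0.0579 m, L = 0.155 m, θ = 115.1°: d²x/dθ² = +0.038739 m.
a = ω²·d²x/dθ² = (178.8)²·(+0.038739) = +1237.9 m/s²;  |a| = 1237.9 m/s².

1240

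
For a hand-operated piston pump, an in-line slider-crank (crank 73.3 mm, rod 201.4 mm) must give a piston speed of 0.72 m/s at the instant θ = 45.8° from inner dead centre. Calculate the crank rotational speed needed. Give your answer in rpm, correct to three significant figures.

104

For an in-line slider-crank, |v_piston| = rω|sinθ|·[1 + r cosθ/√(L² − r² sin²θ)].
With r = 0.0733 m, L = 0.2014 m, θ = 45.8°: the bracketed kinematic factor |dx/dθ| = 0.066362 m.
ω = v/|dx/dθ| = 0.72/0.066362 = 10.85 rad/s.
N = 60ω/(2π) = 103.61 rpm.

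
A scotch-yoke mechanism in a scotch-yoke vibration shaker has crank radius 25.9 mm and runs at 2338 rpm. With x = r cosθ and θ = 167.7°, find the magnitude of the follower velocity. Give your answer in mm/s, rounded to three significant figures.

ω = 244.8 rad/s (from 2338 rpm).
x = r cosθ ⇒ ẋ = −rω sinθ.
|v| = rω|sinθ| = 0.0259·244.8·|sin 167.7°| = 1.3509 m/s = 1350.9 mm/s.

1350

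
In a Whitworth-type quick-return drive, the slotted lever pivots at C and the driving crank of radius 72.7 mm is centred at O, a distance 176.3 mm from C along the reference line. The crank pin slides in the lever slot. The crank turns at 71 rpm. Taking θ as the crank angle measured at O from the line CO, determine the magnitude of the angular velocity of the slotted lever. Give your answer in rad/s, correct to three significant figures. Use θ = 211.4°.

2.90

ω = 7.435 rad/s (from 71 rpm).
Crank pin A relative to C: A = (d + r cosθ, r sinθ); lever angle φ = atan2(r sinθ, d + r cosθ).
Differentiating tanφ: φ̇ = rω(d cosθ + r)/(d² + r² + 2dr cosθ).
d² + r² + 2dr cosθ = |CA|² = 0.014487 m²;  d cosθ + r = -0.077781 m.
|ω_lever| = |0.0727·7.435·-0.077781| / 0.014487 = 2.9021 rad/s.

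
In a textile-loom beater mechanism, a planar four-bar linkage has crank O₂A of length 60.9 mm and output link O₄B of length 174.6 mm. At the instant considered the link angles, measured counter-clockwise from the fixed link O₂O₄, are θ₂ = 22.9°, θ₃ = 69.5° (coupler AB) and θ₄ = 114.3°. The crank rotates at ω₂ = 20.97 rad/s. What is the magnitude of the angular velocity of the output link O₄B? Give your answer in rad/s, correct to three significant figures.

ω₂ = 20.97 rad/s
Differentiating the loop-closure r₂e^{iθ₂}+r₃e^{iθ₃}=r₁+r₄e^{iθ₄} gives r₂ω₂e^{iθ₂}+r₃ω₃e^{iθ₃}=r₄ω₄e^{iθ₄}.
Eliminating the other unknown: ω₄ = r₂ω₂ sin(θ₂−θ₃) / [r₄ sin(θ₄−θ₃)].
Numerator sine = -0.72657; denominator sine = +0.70463.
Result = 0.0609·20.97·(-0.72657) / (0.1746·(+0.70463)) = -7.542 rad/s; magnitude 7.542 rad/s.

7.54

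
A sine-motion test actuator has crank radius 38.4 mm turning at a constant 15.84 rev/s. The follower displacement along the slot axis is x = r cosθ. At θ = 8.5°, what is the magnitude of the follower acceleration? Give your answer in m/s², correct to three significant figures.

376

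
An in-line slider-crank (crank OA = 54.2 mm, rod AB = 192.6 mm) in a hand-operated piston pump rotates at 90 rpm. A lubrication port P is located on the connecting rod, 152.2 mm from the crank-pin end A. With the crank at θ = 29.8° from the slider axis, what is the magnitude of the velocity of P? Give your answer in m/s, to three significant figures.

ω = 9.425 rad/s.  Crank-pin speed |V_A| = rω = 0.51082 m/s, perpendicular to OA.
Rod angle: sinφ = −(r/L) sinθ ⇒ φ = -8.039°; ω_rod = −rω cosθ/√(L²−r²sin²θ) = -2.3244 rad/s.
V_P = V_A + ω_rod × AP, with AP = 0.1522 m along the rod.
Components: V_Px = −rω sinθ − a·ω_rod·sinφ = -0.30334 m/s;  V_Py = rω cosθ + a·ω_rod·cosφ = +0.092982 m/s.
|V_P| = √(V_Px² + V_Py²) = 0.31727 m/s.

0.317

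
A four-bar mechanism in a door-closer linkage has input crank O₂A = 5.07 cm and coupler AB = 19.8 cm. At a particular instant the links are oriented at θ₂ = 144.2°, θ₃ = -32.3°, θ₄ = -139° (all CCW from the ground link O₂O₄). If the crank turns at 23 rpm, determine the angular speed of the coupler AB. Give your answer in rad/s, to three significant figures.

0.627

ω₂ = 2.409 rad/s (from 23 rpm).
Differentiating the loop-closure r₂e^{iθ₂}+r₃e^{iθ₃}=r₁+r₄e^{iθ₄} gives r₂ω₂e^{iθ₂}+r₃ω₃e^{iθ₃}=r₄ω₄e^{iθ₄}.
Eliminating the other unknown: ω₃ = r₂ω₂ sin(θ₄−θ₂) / [r₃ sin(θ₃−θ₄)].
Numerator sine = +0.97358; denominator sine = +0.95782.
Result = 0.0507·2.409·(+0.97358) / (0.198·(+0.95782)) = +0.62688 rad/s; magnitude 0.62688 rad/s.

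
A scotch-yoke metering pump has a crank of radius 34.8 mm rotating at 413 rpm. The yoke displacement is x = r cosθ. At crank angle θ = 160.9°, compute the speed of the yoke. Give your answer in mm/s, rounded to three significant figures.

ω = 43.25 rad/s (from 413 rpm).
x = r cosθ ⇒ ẋ = −rω sinθ.
|v| = rω|sinθ| = 0.0348·43.25·|sin 160.9°| = 0.49249 m/s = 492.49 mm/s.

492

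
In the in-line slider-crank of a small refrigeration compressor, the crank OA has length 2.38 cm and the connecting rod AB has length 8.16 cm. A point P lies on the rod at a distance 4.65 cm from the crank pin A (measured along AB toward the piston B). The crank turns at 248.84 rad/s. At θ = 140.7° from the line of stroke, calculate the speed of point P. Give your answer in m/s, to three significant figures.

3.81

ω = 248.8 rad/s.  Crank-pin speed |V_A| = rω = 5.9224 m/s, perpendicular to OA.
Rod angle: sinφ = −(r/L) sinθ ⇒ φ = -10.646°; ω_rod = −rω cosθ/√(L²−r²sin²θ) = +57.148 rad/s.
V_P = V_A + ω_rod × AP, with AP = 0.0465 m along the rod.
Components: V_Px = −rω sinθ − a·ω_rod·sinφ = -3.2602 m/s;  V_Py = rω cosθ + a·ω_rod·cosφ = -1.9714 m/s.
|V_P| = √(V_Px² + V_Py²) = 3.8099 m/s.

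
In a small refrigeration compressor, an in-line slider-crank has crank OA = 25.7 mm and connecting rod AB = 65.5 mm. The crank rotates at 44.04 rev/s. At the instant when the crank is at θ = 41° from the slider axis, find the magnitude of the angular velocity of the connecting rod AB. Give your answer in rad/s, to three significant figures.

84.8

ω = 276.7 rad/s (converted from 44.04 rev/s).
The rod makes angle φ with the slider axis where L sinφ = r sinθ; differentiating, L cosφ·φ̇ = r ω cosθ.
L cosφ = √(L² − r² sin²θ) = 0.063293 m.
|ω_rod| = r ω |cosθ| / √(L² − r² sin²θ) = 0.0257·276.7·0.75471/0.063293 = 84.798 rad/s.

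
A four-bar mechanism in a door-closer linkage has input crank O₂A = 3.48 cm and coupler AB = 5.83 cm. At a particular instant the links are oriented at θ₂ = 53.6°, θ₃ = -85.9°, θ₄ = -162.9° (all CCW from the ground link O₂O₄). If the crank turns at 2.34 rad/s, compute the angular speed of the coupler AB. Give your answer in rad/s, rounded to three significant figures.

ω₂ = 2.34 rad/s
Differentiating the loop-closure r₂e^{iθ₂}+r₃e^{iθ₃}=r₁+r₄e^{iθ₄} gives r₂ω₂e^{iθ₂}+r₃ω₃e^{iθ₃}=r₄ω₄e^{iθ₄}.
Eliminating the other unknown: ω₃ = r₂ω₂ sin(θ₄−θ₂) / [r₃ sin(θ₃−θ₄)].
Numerator sine = +0.59482; denominator sine = +0.97437.
Result = 0.0348·2.34·(+0.59482) / (0.0583·(+0.97437)) = +0.85269 rad/s; magnitude 0.85269 rad/s.

0.853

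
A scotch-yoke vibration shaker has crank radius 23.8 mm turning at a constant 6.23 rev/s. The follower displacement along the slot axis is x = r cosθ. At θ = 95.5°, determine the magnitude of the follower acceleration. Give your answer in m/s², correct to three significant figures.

3.50

ω = 39.14 rad/s (from 6.23 rev/s).
x = r cosθ ⇒ ẍ = −rω² cosθ (ω constant).
|a| = rω²|cosθ| = 0.0238·(39.14)²·|cos 95.5°| = 3.4953 m/s².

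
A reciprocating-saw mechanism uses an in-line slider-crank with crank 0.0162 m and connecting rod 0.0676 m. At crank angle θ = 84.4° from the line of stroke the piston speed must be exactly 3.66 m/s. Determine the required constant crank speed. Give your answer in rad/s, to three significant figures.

222

For an in-line slider-crank, |v_piston| = rω|sinθ|·[1 + r cosθ/√(L² − r² sin²θ)].
With r = 0.0162 m, L = 0.0676 m, θ = 84.4°: the bracketed kinematic factor |dx/dθ| = 0.016511 m.
ω = v/|dx/dθ| = 3.66/0.016511 = 221.67 rad/s.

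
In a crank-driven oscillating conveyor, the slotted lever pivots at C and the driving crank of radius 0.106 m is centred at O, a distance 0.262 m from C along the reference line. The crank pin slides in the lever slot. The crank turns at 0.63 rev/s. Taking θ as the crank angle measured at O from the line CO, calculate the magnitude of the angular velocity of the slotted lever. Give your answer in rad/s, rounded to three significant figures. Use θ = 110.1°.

ω = 3.958 rad/s (from 0.63 rev/s).
Crank pin A relative to C: A = (d + r cosθ, r sinθ); lever angle φ = atan2(r sinθ, d + r cosθ).
Differentiating tanφ: φ̇ = rω(d cosθ + r)/(d² + r² + 2dr cosθ).
d² + r² + 2dr cosθ = |CA|² = 0.0607918 m²;  d cosθ + r = +0.015961 m.
|ω_lever| = |0.106·3.958·+0.015961| / 0.0607918 = 0.11017 rad/s.

0.110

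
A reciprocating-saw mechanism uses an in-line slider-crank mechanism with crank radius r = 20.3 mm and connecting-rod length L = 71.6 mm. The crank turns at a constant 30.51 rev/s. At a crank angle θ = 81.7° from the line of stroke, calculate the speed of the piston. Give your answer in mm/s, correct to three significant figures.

ω = 2π·30.5 = 191.7 rad/s
For an in-line slider-crank, x = r cosθ + √(L² − r² sin²θ), so v = −rω sinθ·[1 + r cosθ/√(L² − r² sin²θ)].
With r = 0.0203 m, L = 0.0716 m, θ = 81.7°: √(L² − r² sin²θ) = 0.068725 m.
v = −0.0203·191.7·0.98953·[1 + 0.0203·0.14436/0.068725] = -4.0149 m/s.
|v| = 4.0149 m/s = 4014.9 mm/s.

4010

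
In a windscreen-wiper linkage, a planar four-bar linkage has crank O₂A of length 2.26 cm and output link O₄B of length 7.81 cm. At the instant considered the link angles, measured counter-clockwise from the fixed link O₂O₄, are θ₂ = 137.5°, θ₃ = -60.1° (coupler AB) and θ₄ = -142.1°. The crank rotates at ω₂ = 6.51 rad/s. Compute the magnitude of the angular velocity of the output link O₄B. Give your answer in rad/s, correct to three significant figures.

ω₂ = 6.51 rad/s
Differentiating the loop-closure r₂e^{iθ₂}+r₃e^{iθ₃}=r₁+r₄e^{iθ₄} gives r₂ω₂e^{iθ₂}+r₃ω₃e^{iθ₃}=r₄ω₄e^{iθ₄}.
Eliminating the other unknown: ω₄ = r₂ω₂ sin(θ₂−θ₃) / [r₄ sin(θ₄−θ₃)].
Numerator sine = -0.30237; denominator sine = -0.99027.
Result = 0.0226·6.51·(-0.30237) / (0.0781·(-0.99027)) = +0.57521 rad/s; magnitude 0.57521 rad/s.

0.575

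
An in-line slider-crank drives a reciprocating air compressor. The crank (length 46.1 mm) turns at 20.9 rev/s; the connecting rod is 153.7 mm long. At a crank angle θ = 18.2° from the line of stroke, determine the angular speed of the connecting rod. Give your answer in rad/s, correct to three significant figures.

37.6

ω = 131.3 rad/s (converted from 20.9 rev/s).
The rod makes angle φ with the slider axis where L sinφ = r sinθ; differentiating, L cosφ·φ̇ = r ω cosθ.
L cosφ = √(L² − r² sin²θ) = 0.15302 m.
|ω_rod| = r ω |cosθ| / √(L² − r² sin²θ) = 0.0461·131.3·0.94997/0.15302 = 37.582 rad/s.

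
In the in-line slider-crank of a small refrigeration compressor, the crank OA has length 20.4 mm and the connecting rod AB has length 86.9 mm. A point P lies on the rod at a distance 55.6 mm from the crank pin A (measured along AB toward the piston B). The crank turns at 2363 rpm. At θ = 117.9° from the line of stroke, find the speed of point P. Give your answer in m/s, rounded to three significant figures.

ω = 247.5 rad/s.  Crank-pin speed |V_A| = rω = 5.048 m/s, perpendicular to OA.
Rod angle: sinφ = −(r/L) sinθ ⇒ φ = -11.974°; ω_rod = −rω cosθ/√(L²−r²sin²θ) = +27.787 rad/s.
V_P = V_A + ω_rod × AP, with AP = 0.0556 m along the rod.
Components: V_Px = −rω sinθ − a·ω_rod·sinφ = -4.1408 m/s;  V_Py = rω cosθ + a·ω_rod·cosφ = -0.8508 m/s.
|V_P| = √(V_Px² + V_Py²) = 4.2273 m/s.

4.23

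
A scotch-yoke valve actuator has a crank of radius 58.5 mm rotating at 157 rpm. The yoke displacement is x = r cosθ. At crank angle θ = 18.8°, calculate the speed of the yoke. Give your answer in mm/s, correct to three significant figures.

ω = 16.44 rad/s (from 157 rpm).
x = r cosθ ⇒ ẋ = −rω sinθ.
|v| = rω|sinθ| = 0.0585·16.44·|sin 18.8°| = 0.30995 m/s = 309.95 mm/s.

310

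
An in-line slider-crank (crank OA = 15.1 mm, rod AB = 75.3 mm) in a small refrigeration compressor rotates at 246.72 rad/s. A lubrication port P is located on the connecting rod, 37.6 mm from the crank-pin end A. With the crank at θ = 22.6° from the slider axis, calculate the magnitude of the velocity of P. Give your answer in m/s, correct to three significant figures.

ω = 246.7 rad/s.  Crank-pin speed |V_A| = rω = 3.7255 m/s, perpendicular to OA.
Rod angle: sinφ = −(r/L) sinθ ⇒ φ = -4.420°; ω_rod = −rω cosθ/√(L²−r²sin²θ) = -45.812 rad/s.
V_P = V_A + ω_rod × AP, with AP = 0.0376 m along the rod.
Components: V_Px = −rω sinθ − a·ω_rod·sinφ = -1.5644 m/s;  V_Py = rω cosθ + a·ω_rod·cosφ = +1.722 m/s.
|V_P| = √(V_Px² + V_Py²) = 2.3265 m/s.

2.33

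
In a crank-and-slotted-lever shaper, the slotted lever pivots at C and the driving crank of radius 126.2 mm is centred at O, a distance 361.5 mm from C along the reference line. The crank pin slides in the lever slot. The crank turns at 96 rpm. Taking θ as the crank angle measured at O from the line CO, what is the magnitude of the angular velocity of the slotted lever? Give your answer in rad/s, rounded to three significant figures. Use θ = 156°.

ω = 10.05 rad/s (from 96 rpm).
Crank pin A relative to C: A = (d + r cosθ, r sinθ); lever angle φ = atan2(r sinθ, d + r cosθ).
Differentiating tanφ: φ̇ = rω(d cosθ + r)/(d² + r² + 2dr cosθ).
d² + r² + 2dr cosθ = |CA|² = 0.0632544 m²;  d cosθ + r = -0.20405 m.
|ω_lever| = |0.1262·10.05·-0.20405| / 0.0632544 = 4.0926 rad/s.

4.09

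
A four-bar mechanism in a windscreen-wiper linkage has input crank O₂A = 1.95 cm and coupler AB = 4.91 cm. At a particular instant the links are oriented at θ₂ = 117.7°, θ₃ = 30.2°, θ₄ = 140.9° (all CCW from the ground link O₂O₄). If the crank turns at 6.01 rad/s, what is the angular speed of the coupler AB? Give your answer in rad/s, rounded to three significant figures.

1.01

ω₂ = 6.01 rad/s
Differentiating the loop-closure r₂e^{iθ₂}+r₃e^{iθ₃}=r₁+r₄e^{iθ₄} gives r₂ω₂e^{iθ₂}+r₃ω₃e^{iθ₃}=r₄ω₄e^{iθ₄}.
Eliminating the other unknown: ω₃ = r₂ω₂ sin(θ₄−θ₂) / [r₃ sin(θ₃−θ₄)].
Numerator sine = +0.39394; denominator sine = -0.93544.
Result = 0.0195·6.01·(+0.39394) / (0.0491·(-0.93544)) = -1.0052 rad/s; magnitude 1.0052 rad/s.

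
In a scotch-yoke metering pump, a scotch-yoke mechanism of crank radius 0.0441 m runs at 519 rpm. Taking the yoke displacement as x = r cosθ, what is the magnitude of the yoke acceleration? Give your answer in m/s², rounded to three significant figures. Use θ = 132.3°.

ω = 54.35 rad/s (from 519 rpm).
x = r cosθ ⇒ ẍ = −rω² cosθ (ω constant).
|a| = rω²|cosθ| = 0.0441·(54.35)²·|cos 132.3°| = 87.671 m/s².

87.7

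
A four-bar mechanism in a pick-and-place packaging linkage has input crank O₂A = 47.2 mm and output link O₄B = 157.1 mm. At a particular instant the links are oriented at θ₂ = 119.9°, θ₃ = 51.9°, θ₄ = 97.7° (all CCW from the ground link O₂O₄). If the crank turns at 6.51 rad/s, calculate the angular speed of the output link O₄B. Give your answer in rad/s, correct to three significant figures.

2.53

ω₂ = 6.51 rad/s
Differentiating the loop-closure r₂e^{iθ₂}+r₃e^{iθ₃}=r₁+r₄e^{iθ₄} gives r₂ω₂e^{iθ₂}+r₃ω₃e^{iθ₃}=r₄ω₄e^{iθ₄}.
Eliminating the other unknown: ω₄ = r₂ω₂ sin(θ₂−θ₃) / [r₄ sin(θ₄−θ₃)].
Numerator sine = +0.92718; denominator sine = +0.71691.
Result = 0.0472·6.51·(+0.92718) / (0.1571·(+0.71691)) = +2.5296 rad/s; magnitude 2.5296 rad/s.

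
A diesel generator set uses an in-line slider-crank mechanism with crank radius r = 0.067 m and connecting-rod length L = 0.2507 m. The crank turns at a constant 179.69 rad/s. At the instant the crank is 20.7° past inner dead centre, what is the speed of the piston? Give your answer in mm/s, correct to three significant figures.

5320

ω = 179.7 rad/s
For an in-line slider-crank, x = r cosθ + √(L² − r² sin²θ), so v = −rω sinθ·[1 + r cosθ/√(L² − r² sin²θ)].
With r = 0.067 m, L = 0.2507 m, θ = 20.7°: √(L² − r² sin²θ) = 0.24958 m.
v = −0.067·179.7·0.35347·[1 + 0.067·0.93544/0.24958] = -5.3242 m/s.
|v| = 5.3242 m/s = 5324.2 mm/s.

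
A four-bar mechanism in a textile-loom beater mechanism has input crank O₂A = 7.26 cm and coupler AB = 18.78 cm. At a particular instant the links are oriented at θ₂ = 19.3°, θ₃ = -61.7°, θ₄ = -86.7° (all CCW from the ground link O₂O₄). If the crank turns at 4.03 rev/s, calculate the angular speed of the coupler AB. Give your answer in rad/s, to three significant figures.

ω₂ = 25.32 rad/s (from 4.03 rev/s).
Differentiating the loop-closure r₂e^{iθ₂}+r₃e^{iθ₃}=r₁+r₄e^{iθ₄} gives r₂ω₂e^{iθ₂}+r₃ω₃e^{iθ₃}=r₄ω₄e^{iθ₄}.
Eliminating the other unknown: ω₃ = r₂ω₂ sin(θ₄−θ₂) / [r₃ sin(θ₃−θ₄)].
Numerator sine = -0.96126; denominator sine = +0.42262.
Result = 0.0726·25.32·(-0.96126) / (0.1878·(+0.42262)) = -22.265 rad/s; magnitude 22.265 rad/s.

22.3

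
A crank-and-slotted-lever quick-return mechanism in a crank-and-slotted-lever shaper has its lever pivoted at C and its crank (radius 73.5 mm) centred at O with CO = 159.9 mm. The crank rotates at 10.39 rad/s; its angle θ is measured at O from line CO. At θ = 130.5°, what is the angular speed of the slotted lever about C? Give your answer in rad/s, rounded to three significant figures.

1.48

ω = 10.39 rad/s
Crank pin A relative to C: A = (d + r cosθ, r sinθ); lever angle φ = atan2(r sinθ, d + r cosθ).
Differentiating tanφ: φ̇ = rω(d cosθ + r)/(d² + r² + 2dr cosθ).
d² + r² + 2dr cosθ = |CA|² = 0.0157048 m²;  d cosθ + r = -0.030347 m.
|ω_lever| = |0.0735·10.39·-0.030347| / 0.0157048 = 1.4756 rad/s.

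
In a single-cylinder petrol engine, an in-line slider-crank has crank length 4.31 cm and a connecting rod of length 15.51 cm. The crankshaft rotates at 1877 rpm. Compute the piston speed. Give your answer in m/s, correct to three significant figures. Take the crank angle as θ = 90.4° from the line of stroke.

8.45

ω = 2π·1877/60 = 196.6 rad/s
For an in-line slider-crank, x = r cosθ + √(L² − r² sin²θ), so v = −rω sinθ·[1 + r cosθ/√(L² − r² sin²θ)].
With r = 0.0431 m, L = 0.1551 m, θ = 90.4°: √(L² − r² sin²θ) = 0.14899 m.
v = −0.0431·196.6·0.99998·[1 + 0.0431·-0.00698/0.14899] = -8.4544 m/s.
|v| = 8.4544 m/s.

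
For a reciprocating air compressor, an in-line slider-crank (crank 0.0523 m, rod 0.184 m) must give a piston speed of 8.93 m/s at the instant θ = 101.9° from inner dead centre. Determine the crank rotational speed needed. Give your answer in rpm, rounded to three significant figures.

1770

For an in-line slider-crank, |v_piston| = rω|sinθ|·[1 + r cosθ/√(L² − r² sin²θ)].
With r = 0.0523 m, L = 0.184 m, θ = 101.9°: the bracketed kinematic factor |dx/dθ| = 0.048053 m.
ω = v/|dx/dθ| = 8.93/0.048053 = 185.84 rad/s.
N = 60ω/(2π) = 1774.6 rpm.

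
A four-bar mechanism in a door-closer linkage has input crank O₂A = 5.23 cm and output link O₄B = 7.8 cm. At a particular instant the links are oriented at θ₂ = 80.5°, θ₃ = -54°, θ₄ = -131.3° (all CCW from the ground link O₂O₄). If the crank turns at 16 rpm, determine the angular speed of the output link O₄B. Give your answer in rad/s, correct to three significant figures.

0.821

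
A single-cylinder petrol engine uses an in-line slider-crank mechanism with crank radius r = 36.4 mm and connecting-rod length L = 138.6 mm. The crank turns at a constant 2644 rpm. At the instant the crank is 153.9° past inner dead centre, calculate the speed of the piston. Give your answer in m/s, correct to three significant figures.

3.38

ω = 2π·2644/60 = 276.9 rad/s
For an in-line slider-crank, x = r cosθ + √(L² − r² sin²θ), so v = −rω sinθ·[1 + r cosθ/√(L² − r² sin²θ)].
With r = 0.0364 m, L = 0.1386 m, θ = 153.9°: √(L² − r² sin²θ) = 0.13767 m.
v = −0.0364·276.9·0.43994·[1 + 0.0364·-0.89803/0.13767] = -3.3811 m/s.
|v| = 3.3811 m/s.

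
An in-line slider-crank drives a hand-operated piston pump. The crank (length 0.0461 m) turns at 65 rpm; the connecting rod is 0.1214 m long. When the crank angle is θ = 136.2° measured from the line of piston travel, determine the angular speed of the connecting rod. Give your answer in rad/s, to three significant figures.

ω = 6.807 rad/s (converted from 65 rpm).
The rod makes angle φ with the slider axis where L sinφ = r sinθ; differentiating, L cosφ·φ̇ = r ω cosθ.
L cosφ = √(L² − r² sin²θ) = 0.11713 m.
|ω_rod| = r ω |cosθ| / √(L² − r² sin²θ) = 0.0461·6.807·0.72176/0.11713 = 1.9336 rad/s.

1.93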